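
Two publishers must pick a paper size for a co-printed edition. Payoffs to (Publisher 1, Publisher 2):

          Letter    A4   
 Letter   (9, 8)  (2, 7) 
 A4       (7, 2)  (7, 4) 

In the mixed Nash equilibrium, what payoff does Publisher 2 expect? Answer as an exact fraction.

6

Publisher 1 mixes with probability p on Letter, chosen so Publisher 2 is indifferent: 8p + 2(1−p) = 7p + 4(1−p) gives p = 2/3.
Publisher 2's expected payoff is 8·2/3 + 2·1/3 = 6.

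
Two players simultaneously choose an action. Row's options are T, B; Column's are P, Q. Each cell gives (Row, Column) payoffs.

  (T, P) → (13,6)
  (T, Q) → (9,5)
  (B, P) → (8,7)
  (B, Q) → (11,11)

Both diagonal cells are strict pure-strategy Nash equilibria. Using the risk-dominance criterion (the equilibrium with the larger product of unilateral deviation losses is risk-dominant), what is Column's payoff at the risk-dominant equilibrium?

11

At (T, P): Row loses 13 − 8 = 5 by deviating; Column loses 6 − 5 = 1. Product = 5·1 = 5.
At (B, Q): Row loses 11 − 9 = 2 by deviating; Column loses 11 − 7 = 4. Product = 2·4 = 8.
8 > 5, so (B, Q) is risk-dominant. Column's payoff there is 11.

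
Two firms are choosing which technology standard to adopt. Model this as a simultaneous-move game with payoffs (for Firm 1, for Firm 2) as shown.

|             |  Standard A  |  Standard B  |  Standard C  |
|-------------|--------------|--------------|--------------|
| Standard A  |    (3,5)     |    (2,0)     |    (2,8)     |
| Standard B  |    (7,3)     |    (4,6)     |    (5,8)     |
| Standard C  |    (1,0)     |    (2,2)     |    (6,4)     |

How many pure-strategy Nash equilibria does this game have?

Both Standard C: Firm 1 gets 6 (best alternative 5); Firm 2 gets 4 (best alternative 2). Neither deviates — NE.
Both Standard B is not a NE: Firm 2 would switch to Standard C (8 > 6).
No other cell survives both best-response checks, so there is 1 pure NE.

1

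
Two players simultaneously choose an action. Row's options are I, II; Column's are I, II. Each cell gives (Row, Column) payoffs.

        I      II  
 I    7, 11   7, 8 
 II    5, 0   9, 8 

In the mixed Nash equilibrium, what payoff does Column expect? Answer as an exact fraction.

8

Row mixes with probability p on I, chosen so Column is indifferent: 11p + 0(1−p) = 8p + 8(1−p) gives p = 8/11.
Column's expected payoff is 11·8/11 + 0·3/11 = 8.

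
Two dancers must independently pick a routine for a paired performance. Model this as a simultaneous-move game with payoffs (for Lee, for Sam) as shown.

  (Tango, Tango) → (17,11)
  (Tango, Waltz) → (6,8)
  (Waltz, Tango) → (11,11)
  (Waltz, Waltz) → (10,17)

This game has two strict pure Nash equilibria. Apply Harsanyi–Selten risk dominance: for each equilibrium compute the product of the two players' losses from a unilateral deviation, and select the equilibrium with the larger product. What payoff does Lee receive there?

At both Tango: Lee loses 17 − 11 = 6 by deviating; Sam loses 11 − 8 = 3. Product = 6·3 = 18.
At both Waltz: Lee loses 10 − 6 = 4 by deviating; Sam loses 17 − 11 = 6. Product = 4·6 = 24.
24 > 18, so both Waltz is risk-dominant. Lee's payoff there is 10.

10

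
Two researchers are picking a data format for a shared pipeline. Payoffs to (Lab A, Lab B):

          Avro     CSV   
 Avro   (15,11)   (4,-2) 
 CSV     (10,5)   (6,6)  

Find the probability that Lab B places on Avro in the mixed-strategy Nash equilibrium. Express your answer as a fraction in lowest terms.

2/7

Lab B's mix q on Avro must make Lab A indifferent between Avro and CSV.
Lab A's payoff from Avro: 15q + 4(1−q). From CSV: 10q + 6(1−q).
Set equal: 5q = 2(1−q) → q = 2/7.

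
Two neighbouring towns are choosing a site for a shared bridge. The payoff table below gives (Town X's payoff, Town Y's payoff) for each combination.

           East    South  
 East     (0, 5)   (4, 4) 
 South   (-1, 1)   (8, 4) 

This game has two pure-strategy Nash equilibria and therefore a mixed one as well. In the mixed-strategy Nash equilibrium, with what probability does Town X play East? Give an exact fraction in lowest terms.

Town X's mix p on East must make Town Y indifferent between East and South.
Town Y's payoff from East: 5p + 1(1−p). From South: 4p + 4(1−p).
Set equal: 1p = 3(1−p) → p = 3/4.

3/4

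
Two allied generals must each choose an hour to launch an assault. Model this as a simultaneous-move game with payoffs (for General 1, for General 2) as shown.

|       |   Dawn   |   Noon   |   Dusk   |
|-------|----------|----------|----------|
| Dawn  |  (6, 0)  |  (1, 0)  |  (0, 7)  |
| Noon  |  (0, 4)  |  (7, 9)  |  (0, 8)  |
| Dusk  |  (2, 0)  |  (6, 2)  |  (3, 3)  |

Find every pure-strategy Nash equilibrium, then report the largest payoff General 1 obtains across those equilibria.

7

Both Noon is a pure NE (General 1: 7 ≥ 6; General 2: 9 ≥ 8). General 1 gets 7.
Both Dusk is a pure NE (General 1: 3 ≥ 0; General 2: 3 ≥ 2). General 1 gets 3.
Every other cell has a profitable deviation for at least one player. Highest of {7, 3} is 7.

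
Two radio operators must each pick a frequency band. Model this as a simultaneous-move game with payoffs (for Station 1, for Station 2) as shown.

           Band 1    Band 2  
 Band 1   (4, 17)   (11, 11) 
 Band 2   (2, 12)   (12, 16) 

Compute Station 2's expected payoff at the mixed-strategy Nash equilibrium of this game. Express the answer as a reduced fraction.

14

Station 1 mixes with probability p on Band 1, chosen so Station 2 is indifferent: 17p + 12(1−p) = 11p + 16(1−p) gives p = 2/5.
Station 2's expected payoff is 17·2/5 + 12·3/5 = 14.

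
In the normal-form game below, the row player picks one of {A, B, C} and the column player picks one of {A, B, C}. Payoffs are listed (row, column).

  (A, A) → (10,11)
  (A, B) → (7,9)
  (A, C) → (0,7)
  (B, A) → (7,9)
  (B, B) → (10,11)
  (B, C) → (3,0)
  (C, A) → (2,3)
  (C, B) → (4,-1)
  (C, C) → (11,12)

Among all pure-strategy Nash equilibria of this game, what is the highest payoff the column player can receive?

12

Both A is a pure NE (the row player: 10 ≥ 7; the column player: 11 ≥ 9). The column player gets 11.
Both B is a pure NE (the row player: 10 ≥ 7; the column player: 11 ≥ 9). The column player gets 11.
Both C is a pure NE (the row player: 11 ≥ 3; the column player: 12 ≥ 3). The column player gets 12.
Every other cell has a profitable deviation for at least one player. Highest of {11, 11, 12} is 12.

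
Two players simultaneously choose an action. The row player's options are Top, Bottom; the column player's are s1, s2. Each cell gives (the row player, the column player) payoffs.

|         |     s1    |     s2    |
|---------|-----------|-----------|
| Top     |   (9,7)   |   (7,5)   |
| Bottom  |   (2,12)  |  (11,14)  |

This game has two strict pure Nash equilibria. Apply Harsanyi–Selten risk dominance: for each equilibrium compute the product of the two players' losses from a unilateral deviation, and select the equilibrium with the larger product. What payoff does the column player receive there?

7

At (Top, s1): the row player loses 9 − 2 = 7 by deviating; the column player loses 7 − 5 = 2. Product = 7·2 = 14.
At (Bottom, s2): the row player loses 11 − 7 = 4 by deviating; the column player loses 14 − 12 = 2. Product = 4·2 = 8.
14 > 8, so (Top, s1) is risk-dominant. The column player's payoff there is 7.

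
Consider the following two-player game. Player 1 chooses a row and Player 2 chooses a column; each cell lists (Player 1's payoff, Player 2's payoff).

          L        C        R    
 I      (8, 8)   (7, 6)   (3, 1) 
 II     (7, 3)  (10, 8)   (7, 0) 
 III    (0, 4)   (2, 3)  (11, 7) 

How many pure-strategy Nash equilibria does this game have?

3

(I, L): Player 1 gets 8 (best alternative 7); Player 2 gets 8 (best alternative 6). Neither deviates — NE.
(II, C): Player 1 gets 10 (best alternative 7); Player 2 gets 8 (best alternative 3). Neither deviates — NE.
(III, R): Player 1 gets 11 (best alternative 7); Player 2 gets 7 (best alternative 4). Neither deviates — NE.
(III, C) is not a NE: Player 1 would switch to II (10 > 2).
No other cell survives both best-response checks, so there are 3 pure NE.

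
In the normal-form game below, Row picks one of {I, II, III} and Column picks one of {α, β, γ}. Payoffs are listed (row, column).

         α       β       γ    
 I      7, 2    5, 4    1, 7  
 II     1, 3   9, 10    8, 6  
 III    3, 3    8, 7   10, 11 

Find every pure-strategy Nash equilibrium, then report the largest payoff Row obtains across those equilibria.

10

(II, β) is a pure NE (Row: 9 ≥ 8; Column: 10 ≥ 6). Row gets 9.
(III, γ) is a pure NE (Row: 10 ≥ 8; Column: 11 ≥ 7). Row gets 10.
Every other cell has a profitable deviation for at least one player. Highest of {9, 10} is 10.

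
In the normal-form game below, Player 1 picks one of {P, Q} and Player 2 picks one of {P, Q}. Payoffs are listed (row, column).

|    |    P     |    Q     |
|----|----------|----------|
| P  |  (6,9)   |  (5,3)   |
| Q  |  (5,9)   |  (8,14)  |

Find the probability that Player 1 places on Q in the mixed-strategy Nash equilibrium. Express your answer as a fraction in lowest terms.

6/11

Player 1's mix p on P must make Player 2 indifferent between P and Q.
Player 2's payoff from P: 9p + 9(1−p). From Q: 3p + 14(1−p).
Set equal: 6p = 5(1−p) → p = 5/11.
Probability on Q is 1 − 5/11 = 6/11.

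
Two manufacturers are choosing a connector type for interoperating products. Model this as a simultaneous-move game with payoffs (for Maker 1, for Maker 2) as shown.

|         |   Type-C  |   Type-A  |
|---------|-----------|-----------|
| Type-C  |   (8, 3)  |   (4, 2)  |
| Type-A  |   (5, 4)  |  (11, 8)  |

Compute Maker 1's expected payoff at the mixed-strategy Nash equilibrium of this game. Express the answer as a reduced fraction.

Maker 2 mixes with probability q on Type-C, chosen so Maker 1 is indifferent: 8q + 4(1−q) = 5q + 11(1−q) gives q = 7/10.
Maker 1's expected payoff (from either row, since indifferent) is 8·7/10 + 4·3/10 = 34/5.

34/5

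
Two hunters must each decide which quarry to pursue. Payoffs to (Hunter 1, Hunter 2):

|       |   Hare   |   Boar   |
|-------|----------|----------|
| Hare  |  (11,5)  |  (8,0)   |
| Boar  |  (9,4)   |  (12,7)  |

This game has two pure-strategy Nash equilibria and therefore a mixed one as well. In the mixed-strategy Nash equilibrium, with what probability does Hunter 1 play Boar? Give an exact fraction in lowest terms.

5/8

Hunter 1's mix p on Hare must make Hunter 2 indifferent between Hare and Boar.
Hunter 2's payoff from Hare: 5p + 4(1−p). From Boar: 0p + 7(1−p).
Set equal: 5p = 3(1−p) → p = 3/8.
Probability on Boar is 1 − 3/8 = 5/8.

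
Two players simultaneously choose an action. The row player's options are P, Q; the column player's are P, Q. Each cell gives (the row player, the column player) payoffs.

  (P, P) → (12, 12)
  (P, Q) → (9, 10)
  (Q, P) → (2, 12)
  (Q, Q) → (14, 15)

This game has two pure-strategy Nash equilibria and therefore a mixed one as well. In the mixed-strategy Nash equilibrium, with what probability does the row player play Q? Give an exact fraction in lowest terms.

2/5

The row player's mix p on P must make the column player indifferent between P and Q.
The column player's payoff from P: 12p + 12(1−p). From Q: 10p + 15(1−p).
Set equal: 2p = 3(1−p) → p = 3/5.
Probability on Q is 1 − 3/5 = 2/5.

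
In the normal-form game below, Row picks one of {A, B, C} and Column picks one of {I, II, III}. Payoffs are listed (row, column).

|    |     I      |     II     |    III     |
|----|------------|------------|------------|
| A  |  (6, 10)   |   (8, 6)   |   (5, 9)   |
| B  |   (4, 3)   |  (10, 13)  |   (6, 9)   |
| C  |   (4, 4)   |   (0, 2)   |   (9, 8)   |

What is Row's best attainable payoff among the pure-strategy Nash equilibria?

10

(A, I) is a pure NE (Row: 6 ≥ 4; Column: 10 ≥ 9). Row gets 6.
(B, II) is a pure NE (Row: 10 ≥ 8; Column: 13 ≥ 9). Row gets 10.
(C, III) is a pure NE (Row: 9 ≥ 6; Column: 8 ≥ 4). Row gets 9.
Every other cell has a profitable deviation for at least one player. Highest of {6, 10, 9} is 10.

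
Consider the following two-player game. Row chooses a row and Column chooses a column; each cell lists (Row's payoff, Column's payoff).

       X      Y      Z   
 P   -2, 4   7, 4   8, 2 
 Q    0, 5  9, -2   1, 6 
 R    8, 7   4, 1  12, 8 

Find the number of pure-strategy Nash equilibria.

1

(R, Z): Row gets 12 (best alternative 8); Column gets 8 (best alternative 7). Neither deviates — NE.
(Q, Y) is not a NE: Column would switch to Z (6 > -2).
No other cell survives both best-response checks, so there is 1 pure NE.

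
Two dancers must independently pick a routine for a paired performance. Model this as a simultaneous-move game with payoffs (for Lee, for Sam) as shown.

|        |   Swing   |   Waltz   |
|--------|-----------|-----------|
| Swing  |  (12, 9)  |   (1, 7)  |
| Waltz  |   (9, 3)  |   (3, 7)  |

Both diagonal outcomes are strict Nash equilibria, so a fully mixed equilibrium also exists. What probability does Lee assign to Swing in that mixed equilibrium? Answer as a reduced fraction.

Lee's mix p on Swing must make Sam indifferent between Swing and Waltz.
Sam's payoff from Swing: 9p + 3(1−p). From Waltz: 7p + 7(1−p).
Set equal: 2p = 4(1−p) → p = 4/6 = 2/3.

2/3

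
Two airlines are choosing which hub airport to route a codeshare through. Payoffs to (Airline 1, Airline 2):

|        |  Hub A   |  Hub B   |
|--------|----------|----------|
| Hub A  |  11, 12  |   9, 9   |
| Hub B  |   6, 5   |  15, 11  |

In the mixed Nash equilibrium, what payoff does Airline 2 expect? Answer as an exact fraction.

29/3

Airline 1 mixes with probability p on Hub A, chosen so Airline 2 is indifferent: 12p + 5(1−p) = 9p + 11(1−p) gives p = 2/3.
Airline 2's expected payoff is 12·2/3 + 5·1/3 = 29/3.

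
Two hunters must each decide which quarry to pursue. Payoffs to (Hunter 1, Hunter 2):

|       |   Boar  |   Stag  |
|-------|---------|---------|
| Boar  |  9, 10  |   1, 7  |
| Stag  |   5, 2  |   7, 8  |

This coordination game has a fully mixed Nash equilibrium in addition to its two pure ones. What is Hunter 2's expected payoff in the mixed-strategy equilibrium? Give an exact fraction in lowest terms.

22/3

Hunter 1 mixes with probability p on Boar, chosen so Hunter 2 is indifferent: 10p + 2(1−p) = 7p + 8(1−p) gives p = 2/3.
Hunter 2's expected payoff is 10·2/3 + 2·1/3 = 22/3.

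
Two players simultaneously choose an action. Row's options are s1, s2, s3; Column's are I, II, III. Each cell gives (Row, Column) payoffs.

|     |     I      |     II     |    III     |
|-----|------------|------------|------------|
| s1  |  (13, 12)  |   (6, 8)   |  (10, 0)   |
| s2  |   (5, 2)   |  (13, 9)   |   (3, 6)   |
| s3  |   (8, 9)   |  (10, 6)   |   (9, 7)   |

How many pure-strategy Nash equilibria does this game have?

2

(s1, I): Row gets 13 (best alternative 8); Column gets 12 (best alternative 8). Neither deviates — NE.
(s2, II): Row gets 13 (best alternative 10); Column gets 9 (best alternative 6). Neither deviates — NE.
(s3, III) is not a NE: Row would switch to s1 (10 > 9).
No other cell survives both best-response checks, so there are 2 pure NE.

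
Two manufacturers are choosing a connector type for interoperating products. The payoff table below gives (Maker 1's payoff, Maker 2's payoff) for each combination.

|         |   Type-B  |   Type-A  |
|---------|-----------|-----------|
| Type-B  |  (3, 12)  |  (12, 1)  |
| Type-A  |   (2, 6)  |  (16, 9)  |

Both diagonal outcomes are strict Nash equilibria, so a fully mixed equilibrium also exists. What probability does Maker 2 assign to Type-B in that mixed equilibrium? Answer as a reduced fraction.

Maker 2's mix q on Type-B must make Maker 1 indifferent between Type-B and Type-A.
Maker 1's payoff from Type-B: 3q + 12(1−q). From Type-A: 2q + 16(1−q).
Set equal: 1q = 4(1−q) → q = 4/5.

4/5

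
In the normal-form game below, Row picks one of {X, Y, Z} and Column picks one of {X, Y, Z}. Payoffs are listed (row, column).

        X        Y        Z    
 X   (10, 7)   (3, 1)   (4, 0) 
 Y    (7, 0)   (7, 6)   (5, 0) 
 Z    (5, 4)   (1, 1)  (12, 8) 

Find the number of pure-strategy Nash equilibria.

3

Both X: Row gets 10 (best alternative 7); Column gets 7 (best alternative 1). Neither deviates — NE.
Both Y: Row gets 7 (best alternative 3); Column gets 6 (best alternative 0). Neither deviates — NE.
Both Z: Row gets 12 (best alternative 5); Column gets 8 (best alternative 4). Neither deviates — NE.
(X, Z) is not a NE: Row would switch to Z (12 > 4).
No other cell survives both best-response checks, so there are 3 pure NE.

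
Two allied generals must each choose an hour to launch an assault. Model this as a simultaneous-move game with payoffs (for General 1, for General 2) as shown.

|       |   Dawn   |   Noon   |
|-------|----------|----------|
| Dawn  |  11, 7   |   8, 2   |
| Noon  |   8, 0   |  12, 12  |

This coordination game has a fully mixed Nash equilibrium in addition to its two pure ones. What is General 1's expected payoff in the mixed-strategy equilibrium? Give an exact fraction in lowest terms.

68/7

General 2 mixes with probability q on Dawn, chosen so General 1 is indifferent: 11q + 8(1−q) = 8q + 12(1−q) gives q = 4/7.
General 1's expected payoff (from either row, since indifferent) is 11·4/7 + 8·3/7 = 68/7.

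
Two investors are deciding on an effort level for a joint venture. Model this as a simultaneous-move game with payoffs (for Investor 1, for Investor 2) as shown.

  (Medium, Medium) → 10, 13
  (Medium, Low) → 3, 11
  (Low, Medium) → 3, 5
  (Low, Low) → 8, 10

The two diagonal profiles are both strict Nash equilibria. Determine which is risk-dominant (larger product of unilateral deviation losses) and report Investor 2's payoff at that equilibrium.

At both Medium: Investor 1 loses 10 − 3 = 7 by deviating; Investor 2 loses 13 − 11 = 2. Product = 7·2 = 14.
At both Low: Investor 1 loses 8 − 3 = 5 by deviating; Investor 2 loses 10 − 5 = 5. Product = 5·5 = 25.
25 > 14, so both Low is risk-dominant. Investor 2's payoff there is 10.

10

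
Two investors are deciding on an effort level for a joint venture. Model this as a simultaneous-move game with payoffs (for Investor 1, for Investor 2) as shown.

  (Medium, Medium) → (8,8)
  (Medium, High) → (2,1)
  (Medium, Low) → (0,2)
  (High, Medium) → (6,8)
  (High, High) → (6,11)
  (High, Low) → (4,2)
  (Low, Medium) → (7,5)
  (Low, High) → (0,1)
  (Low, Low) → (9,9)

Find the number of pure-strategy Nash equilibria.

3

Both Medium: Investor 1 gets 8 (best alternative 7); Investor 2 gets 8 (best alternative 2). Neither deviates — NE.
Both High: Investor 1 gets 6 (best alternative 2); Investor 2 gets 11 (best alternative 8). Neither deviates — NE.
Both Low: Investor 1 gets 9 (best alternative 4); Investor 2 gets 9 (best alternative 5). Neither deviates — NE.
(High, Low) is not a NE: Investor 1 would switch to Low (9 > 4).
No other cell survives both best-response checks, so there are 3 pure NE.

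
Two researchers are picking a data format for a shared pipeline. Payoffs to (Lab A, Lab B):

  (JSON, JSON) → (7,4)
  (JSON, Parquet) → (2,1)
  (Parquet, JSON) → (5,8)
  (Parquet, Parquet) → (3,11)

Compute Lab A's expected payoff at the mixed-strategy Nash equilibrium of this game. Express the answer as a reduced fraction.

Lab B mixes with probability q on JSON, chosen so Lab A is indifferent: 7q + 2(1−q) = 5q + 3(1−q) gives q = 1/3.
Lab A's expected payoff (from either row, since indifferent) is 7·1/3 + 2·2/3 = 11/3.

11/3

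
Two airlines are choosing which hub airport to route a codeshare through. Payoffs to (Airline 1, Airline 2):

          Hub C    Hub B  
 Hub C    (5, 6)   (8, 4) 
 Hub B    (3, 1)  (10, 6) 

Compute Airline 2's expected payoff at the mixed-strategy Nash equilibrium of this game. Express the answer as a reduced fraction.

32/7

Airline 1 mixes with probability p on Hub C, chosen so Airline 2 is indifferent: 6p + 1(1−p) = 4p + 6(1−p) gives p = 5/7.
Airline 2's expected payoff is 6·5/7 + 1·2/7 = 32/7.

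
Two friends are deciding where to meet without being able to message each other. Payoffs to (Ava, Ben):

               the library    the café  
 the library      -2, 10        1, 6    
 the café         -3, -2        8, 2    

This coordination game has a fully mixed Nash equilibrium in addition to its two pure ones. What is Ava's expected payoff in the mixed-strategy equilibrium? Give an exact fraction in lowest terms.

-13/8

Ben mixes with probability q on the library, chosen so Ava is indifferent: (-2)q + 1(1−q) = (-3)q + 8(1−q) gives q = 7/8.
Ava's expected payoff (from either row, since indifferent) is (-2)·7/8 + 1·1/8 = -13/8.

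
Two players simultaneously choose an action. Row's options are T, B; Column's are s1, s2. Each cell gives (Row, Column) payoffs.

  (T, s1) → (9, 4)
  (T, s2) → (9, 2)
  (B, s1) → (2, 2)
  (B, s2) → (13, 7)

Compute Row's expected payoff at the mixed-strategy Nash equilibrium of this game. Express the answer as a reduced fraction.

Column mixes with probability q on s1, chosen so Row is indifferent: 9q + 9(1−q) = 2q + 13(1−q) gives q = 4/11.
Row's expected payoff (from either row, since indifferent) is 9·4/11 + 9·7/11 = 9.

9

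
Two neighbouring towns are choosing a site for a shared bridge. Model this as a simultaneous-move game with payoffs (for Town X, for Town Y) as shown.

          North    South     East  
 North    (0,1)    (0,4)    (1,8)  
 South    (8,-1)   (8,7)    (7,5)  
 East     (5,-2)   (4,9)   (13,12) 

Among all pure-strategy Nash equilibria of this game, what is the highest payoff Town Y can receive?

Both South is a pure NE (Town X: 8 ≥ 4; Town Y: 7 ≥ 5). Town Y gets 7.
Both East is a pure NE (Town X: 13 ≥ 7; Town Y: 12 ≥ 9). Town Y gets 12.
Every other cell has a profitable deviation for at least one player. Highest of {7, 12} is 12.

12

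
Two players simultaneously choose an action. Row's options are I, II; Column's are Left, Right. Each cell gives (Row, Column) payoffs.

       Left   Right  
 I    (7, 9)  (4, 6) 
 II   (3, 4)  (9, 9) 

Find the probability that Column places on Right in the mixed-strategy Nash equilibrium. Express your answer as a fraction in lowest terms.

Column's mix q on Left must make Row indifferent between I and II.
Row's payoff from I: 7q + 4(1−q). From II: 3q + 9(1−q).
Set equal: 4q = 5(1−q) → q = 5/9.
Probability on Right is 1 − 5/9 = 4/9.

4/9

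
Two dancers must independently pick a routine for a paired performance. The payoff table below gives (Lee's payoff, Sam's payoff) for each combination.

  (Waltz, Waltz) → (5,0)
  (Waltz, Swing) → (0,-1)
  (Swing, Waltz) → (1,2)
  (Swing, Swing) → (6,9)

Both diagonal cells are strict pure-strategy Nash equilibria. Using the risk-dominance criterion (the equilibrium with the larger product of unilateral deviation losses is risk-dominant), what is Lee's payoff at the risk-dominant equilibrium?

6

At both Waltz: Lee loses 5 − 1 = 4 by deviating; Sam loses 0 − (-1) = 1. Product = 4·1 = 4.
At both Swing: Lee loses 6 − 0 = 6 by deviating; Sam loses 9 − 2 = 7. Product = 6·7 = 42.
42 > 4, so both Swing is risk-dominant. Lee's payoff there is 6.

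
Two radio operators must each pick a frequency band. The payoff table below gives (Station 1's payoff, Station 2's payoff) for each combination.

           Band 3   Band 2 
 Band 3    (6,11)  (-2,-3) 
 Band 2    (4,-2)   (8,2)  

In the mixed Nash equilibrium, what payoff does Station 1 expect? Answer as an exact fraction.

14/3

Station 2 mixes with probability q on Band 3, chosen so Station 1 is indifferent: 6q + (-2)(1−q) = 4q + 8(1−q) gives q = 5/6.
Station 1's expected payoff (from either row, since indifferent) is 6·5/6 + (-2)·1/6 = 14/3.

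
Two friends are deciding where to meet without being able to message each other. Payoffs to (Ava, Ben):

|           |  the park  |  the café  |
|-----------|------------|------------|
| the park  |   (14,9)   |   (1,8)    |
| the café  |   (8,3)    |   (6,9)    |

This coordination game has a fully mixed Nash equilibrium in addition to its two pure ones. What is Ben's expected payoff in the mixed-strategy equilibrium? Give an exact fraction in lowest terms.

Ava mixes with probability p on the park, chosen so Ben is indifferent: 9p + 3(1−p) = 8p + 9(1−p) gives p = 6/7.
Ben's expected payoff is 9·6/7 + 3·1/7 = 57/7.

57/7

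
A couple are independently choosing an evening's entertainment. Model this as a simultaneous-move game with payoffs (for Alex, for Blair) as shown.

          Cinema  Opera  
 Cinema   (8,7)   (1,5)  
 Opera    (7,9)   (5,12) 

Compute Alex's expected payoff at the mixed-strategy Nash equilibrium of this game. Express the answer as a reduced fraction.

Blair mixes with probability q on Cinema, chosen so Alex is indifferent: 8q + 1(1−q) = 7q + 5(1−q) gives q = 4/5.
Alex's expected payoff (from either row, since indifferent) is 8·4/5 + 1·1/5 = 33/5.

33/5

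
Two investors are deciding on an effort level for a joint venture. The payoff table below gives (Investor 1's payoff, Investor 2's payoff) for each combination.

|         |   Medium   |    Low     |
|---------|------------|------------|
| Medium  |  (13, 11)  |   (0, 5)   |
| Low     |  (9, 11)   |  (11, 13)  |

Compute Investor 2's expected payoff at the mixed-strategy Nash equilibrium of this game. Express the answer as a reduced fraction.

Investor 1 mixes with probability p on Medium, chosen so Investor 2 is indifferent: 11p + 11(1−p) = 5p + 13(1−p) gives p = 1/4.
Investor 2's expected payoff is 11·1/4 + 11·3/4 = 11.

11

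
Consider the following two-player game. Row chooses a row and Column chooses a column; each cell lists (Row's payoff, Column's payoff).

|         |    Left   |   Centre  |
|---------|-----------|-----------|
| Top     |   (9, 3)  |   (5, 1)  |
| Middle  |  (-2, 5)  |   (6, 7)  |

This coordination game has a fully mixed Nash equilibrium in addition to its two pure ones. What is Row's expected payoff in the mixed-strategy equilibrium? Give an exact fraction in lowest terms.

Column mixes with probability q on Left, chosen so Row is indifferent: 9q + 5(1−q) = (-2)q + 6(1−q) gives q = 1/12.
Row's expected payoff (from either row, since indifferent) is 9·1/12 + 5·11/12 = 16/3.

16/3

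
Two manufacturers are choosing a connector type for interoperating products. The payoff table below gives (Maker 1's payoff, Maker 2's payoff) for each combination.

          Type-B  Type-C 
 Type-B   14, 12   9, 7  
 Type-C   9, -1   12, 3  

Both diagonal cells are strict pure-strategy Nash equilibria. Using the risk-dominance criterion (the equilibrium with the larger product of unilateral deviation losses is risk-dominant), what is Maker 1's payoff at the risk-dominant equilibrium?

At both Type-B: Maker 1 loses 14 − 9 = 5 by deviating; Maker 2 loses 12 − 7 = 5. Product = 5·5 = 25.
At both Type-C: Maker 1 loses 12 − 9 = 3 by deviating; Maker 2 loses 3 − (-1) = 4. Product = 3·4 = 12.
25 > 12, so both Type-B is risk-dominant. Maker 1's payoff there is 14.

14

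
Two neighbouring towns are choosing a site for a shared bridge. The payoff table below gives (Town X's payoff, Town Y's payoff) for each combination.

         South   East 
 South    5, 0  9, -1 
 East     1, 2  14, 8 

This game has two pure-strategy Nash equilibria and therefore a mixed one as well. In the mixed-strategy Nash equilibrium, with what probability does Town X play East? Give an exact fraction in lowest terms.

1/7

Town X's mix p on South must make Town Y indifferent between South and East.
Town Y's payoff from South: 0p + 2(1−p). From East: (-1)p + 8(1−p).
Set equal: 1p = 6(1−p) → p = 6/7.
Probability on East is 1 − 6/7 = 1/7.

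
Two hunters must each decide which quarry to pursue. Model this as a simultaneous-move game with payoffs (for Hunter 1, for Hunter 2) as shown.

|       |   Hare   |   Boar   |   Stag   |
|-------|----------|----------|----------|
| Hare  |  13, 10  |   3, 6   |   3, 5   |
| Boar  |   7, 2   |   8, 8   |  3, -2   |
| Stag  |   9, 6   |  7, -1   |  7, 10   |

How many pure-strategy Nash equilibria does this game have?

3

Both Hare: Hunter 1 gets 13 (best alternative 9); Hunter 2 gets 10 (best alternative 6). Neither deviates — NE.
Both Boar: Hunter 1 gets 8 (best alternative 7); Hunter 2 gets 8 (best alternative 2). Neither deviates — NE.
Both Stag: Hunter 1 gets 7 (best alternative 3); Hunter 2 gets 10 (best alternative 6). Neither deviates — NE.
(Boar, Stag) is not a NE: Hunter 1 would switch to Stag (7 > 3).
No other cell survives both best-response checks, so there are 3 pure NE.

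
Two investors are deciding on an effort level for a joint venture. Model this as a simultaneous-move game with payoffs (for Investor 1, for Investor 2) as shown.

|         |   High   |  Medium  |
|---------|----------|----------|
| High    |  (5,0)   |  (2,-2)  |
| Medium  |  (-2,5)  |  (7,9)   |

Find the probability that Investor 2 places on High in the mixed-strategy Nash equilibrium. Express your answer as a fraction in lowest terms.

Investor 2's mix q on High must make Investor 1 indifferent between High and Medium.
Investor 1's payoff from High: 5q + 2(1−q). From Medium: (-2)q + 7(1−q).
Set equal: 7q = 5(1−q) → q = 5/12.

5/12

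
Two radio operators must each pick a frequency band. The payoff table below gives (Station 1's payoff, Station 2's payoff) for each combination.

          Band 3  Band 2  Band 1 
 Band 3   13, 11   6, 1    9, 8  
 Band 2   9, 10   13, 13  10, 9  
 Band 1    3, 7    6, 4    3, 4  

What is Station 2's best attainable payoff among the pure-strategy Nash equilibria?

13

Both Band 3 is a pure NE (Station 1: 13 ≥ 9; Station 2: 11 ≥ 8). Station 2 gets 11.
Both Band 2 is a pure NE (Station 1: 13 ≥ 6; Station 2: 13 ≥ 10). Station 2 gets 13.
Every other cell has a profitable deviation for at least one player. Highest of {11, 13} is 13.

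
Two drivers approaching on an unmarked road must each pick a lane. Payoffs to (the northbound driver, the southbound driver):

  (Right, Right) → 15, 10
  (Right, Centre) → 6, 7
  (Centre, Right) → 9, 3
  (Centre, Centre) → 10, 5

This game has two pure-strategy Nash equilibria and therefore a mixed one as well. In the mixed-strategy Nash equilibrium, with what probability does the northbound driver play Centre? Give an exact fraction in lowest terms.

3/5

The northbound driver's mix p on Right must make the southbound driver indifferent between Right and Centre.
The southbound driver's payoff from Right: 10p + 3(1−p). From Centre: 7p + 5(1−p).
Set equal: 3p = 2(1−p) → p = 2/5.
Probability on Centre is 1 − 2/5 = 3/5.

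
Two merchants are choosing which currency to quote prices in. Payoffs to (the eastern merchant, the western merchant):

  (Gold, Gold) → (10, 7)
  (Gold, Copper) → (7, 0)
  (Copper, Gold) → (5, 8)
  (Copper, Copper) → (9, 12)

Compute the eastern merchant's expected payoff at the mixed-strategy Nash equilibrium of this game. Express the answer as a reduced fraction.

The western merchant mixes with probability q on Gold, chosen so the eastern merchant is indifferent: 10q + 7(1−q) = 5q + 9(1−q) gives q = 2/7.
The eastern merchant's expected payoff (from either row, since indifferent) is 10·2/7 + 7·5/7 = 55/7.

55/7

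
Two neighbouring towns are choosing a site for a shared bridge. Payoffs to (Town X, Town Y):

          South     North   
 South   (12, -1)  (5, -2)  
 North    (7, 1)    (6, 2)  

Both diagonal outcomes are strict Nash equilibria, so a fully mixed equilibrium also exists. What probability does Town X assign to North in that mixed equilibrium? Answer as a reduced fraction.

Town X's mix p on South must make Town Y indifferent between South and North.
Town Y's payoff from South: (-1)p + 1(1−p). From North: (-2)p + 2(1−p).
Set equal: 1p = 1(1−p) → p = 1/2.
Probability on North is 1 − 1/2 = 1/2.

1/2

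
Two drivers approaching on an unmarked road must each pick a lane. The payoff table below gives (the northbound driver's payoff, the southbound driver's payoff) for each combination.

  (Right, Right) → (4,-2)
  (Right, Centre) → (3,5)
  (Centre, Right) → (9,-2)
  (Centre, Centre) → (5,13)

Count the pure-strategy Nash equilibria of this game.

1

Both Centre: the northbound driver gets 5 (best alternative 3); the southbound driver gets 13 (best alternative -2). Neither deviates — NE.
Both Right is not a NE: the northbound driver would switch to Centre (9 > 4).
No other cell survives both best-response checks, so there is 1 pure NE.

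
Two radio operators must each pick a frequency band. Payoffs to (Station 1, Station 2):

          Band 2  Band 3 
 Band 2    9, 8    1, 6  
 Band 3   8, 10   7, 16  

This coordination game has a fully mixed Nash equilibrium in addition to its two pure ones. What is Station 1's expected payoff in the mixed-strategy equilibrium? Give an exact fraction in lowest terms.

Station 2 mixes with probability q on Band 2, chosen so Station 1 is indifferent: 9q + 1(1−q) = 8q + 7(1−q) gives q = 6/7.
Station 1's expected payoff (from either row, since indifferent) is 9·6/7 + 1·1/7 = 55/7.

55/7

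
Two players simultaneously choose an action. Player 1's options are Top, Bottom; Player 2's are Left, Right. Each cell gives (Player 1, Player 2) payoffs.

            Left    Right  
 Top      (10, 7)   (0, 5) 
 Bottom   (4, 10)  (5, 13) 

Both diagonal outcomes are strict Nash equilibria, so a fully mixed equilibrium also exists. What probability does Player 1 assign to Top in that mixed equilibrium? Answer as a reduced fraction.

3/5

Player 1's mix p on Top must make Player 2 indifferent between Left and Right.
Player 2's payoff from Left: 7p + 10(1−p). From Right: 5p + 13(1−p).
Set equal: 2p = 3(1−p) → p = 3/5.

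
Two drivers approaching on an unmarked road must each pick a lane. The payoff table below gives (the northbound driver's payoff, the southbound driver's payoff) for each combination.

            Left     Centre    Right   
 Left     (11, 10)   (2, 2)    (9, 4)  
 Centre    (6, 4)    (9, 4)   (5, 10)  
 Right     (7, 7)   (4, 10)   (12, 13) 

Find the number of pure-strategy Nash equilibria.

2

Both Left: the northbound driver gets 11 (best alternative 7); the southbound driver gets 10 (best alternative 4). Neither deviates — NE.
Both Right: the northbound driver gets 12 (best alternative 9); the southbound driver gets 13 (best alternative 10). Neither deviates — NE.
Both Centre is not a NE: the southbound driver would switch to Right (10 > 4).
No other cell survives both best-response checks, so there are 2 pure NE.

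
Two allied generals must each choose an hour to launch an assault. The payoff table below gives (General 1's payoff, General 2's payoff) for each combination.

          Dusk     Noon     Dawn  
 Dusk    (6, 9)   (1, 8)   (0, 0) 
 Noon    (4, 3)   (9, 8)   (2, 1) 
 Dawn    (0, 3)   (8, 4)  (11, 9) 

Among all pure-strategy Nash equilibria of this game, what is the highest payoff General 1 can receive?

Both Dusk is a pure NE (General 1: 6 ≥ 4; General 2: 9 ≥ 8). General 1 gets 6.
Both Noon is a pure NE (General 1: 9 ≥ 8; General 2: 8 ≥ 3). General 1 gets 9.
Both Dawn is a pure NE (General 1: 11 ≥ 2; General 2: 9 ≥ 4). General 1 gets 11.
Every other cell has a profitable deviation for at least one player. Highest of {6, 9, 11} is 11.

11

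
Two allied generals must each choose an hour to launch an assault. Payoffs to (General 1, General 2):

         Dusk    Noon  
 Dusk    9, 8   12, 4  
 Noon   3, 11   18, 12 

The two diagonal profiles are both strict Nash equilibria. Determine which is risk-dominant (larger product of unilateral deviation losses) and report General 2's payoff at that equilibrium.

8

At both Dusk: General 1 loses 9 − 3 = 6 by deviating; General 2 loses 8 − 4 = 4. Product = 6·4 = 24.
At both Noon: General 1 loses 18 − 12 = 6 by deviating; General 2 loses 12 − 11 = 1. Product = 6·1 = 6.
24 > 6, so both Dusk is risk-dominant. General 2's payoff there is 8.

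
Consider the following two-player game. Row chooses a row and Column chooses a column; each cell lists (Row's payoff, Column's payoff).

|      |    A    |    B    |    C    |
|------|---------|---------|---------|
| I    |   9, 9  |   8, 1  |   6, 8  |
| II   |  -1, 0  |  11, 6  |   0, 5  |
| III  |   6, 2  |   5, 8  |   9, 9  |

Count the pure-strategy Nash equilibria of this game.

(I, A): Row gets 9 (best alternative 6); Column gets 9 (best alternative 8). Neither deviates — NE.
(II, B): Row gets 11 (best alternative 8); Column gets 6 (best alternative 5). Neither deviates — NE.
(III, C): Row gets 9 (best alternative 6); Column gets 9 (best alternative 8). Neither deviates — NE.
(III, A) is not a NE: Row would switch to I (9 > 6).
No other cell survives both best-response checks, so there are 3 pure NE.

3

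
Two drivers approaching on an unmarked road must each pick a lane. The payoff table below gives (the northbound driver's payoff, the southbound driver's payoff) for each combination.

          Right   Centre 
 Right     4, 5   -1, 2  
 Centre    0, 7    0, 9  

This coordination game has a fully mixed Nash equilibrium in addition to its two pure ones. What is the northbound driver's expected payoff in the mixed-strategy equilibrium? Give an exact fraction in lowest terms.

The southbound driver mixes with probability q on Right, chosen so the northbound driver is indifferent: 4q + (-1)(1−q) = 0q + 0(1−q) gives q = 1/5.
The northbound driver's expected payoff (from either row, since indifferent) is 4·1/5 + (-1)·4/5 = 0.

0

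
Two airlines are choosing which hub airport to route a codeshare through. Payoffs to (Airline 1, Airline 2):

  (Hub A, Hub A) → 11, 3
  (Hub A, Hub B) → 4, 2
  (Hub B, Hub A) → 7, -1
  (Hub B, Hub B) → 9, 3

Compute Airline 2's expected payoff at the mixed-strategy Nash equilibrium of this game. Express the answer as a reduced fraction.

11/5

Airline 1 mixes with probability p on Hub A, chosen so Airline 2 is indifferent: 3p + (-1)(1−p) = 2p + 3(1−p) gives p = 4/5.
Airline 2's expected payoff is 3·4/5 + (-1)·1/5 = 11/5.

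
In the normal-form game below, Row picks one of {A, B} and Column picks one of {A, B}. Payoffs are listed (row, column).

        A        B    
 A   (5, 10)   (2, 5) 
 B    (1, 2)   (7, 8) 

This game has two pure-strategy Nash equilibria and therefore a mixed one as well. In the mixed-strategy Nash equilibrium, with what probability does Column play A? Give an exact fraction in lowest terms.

5/9

Column's mix q on A must make Row indifferent between A and B.
Row's payoff from A: 5q + 2(1−q). From B: 1q + 7(1−q).
Set equal: 4q = 5(1−q) → q = 5/9.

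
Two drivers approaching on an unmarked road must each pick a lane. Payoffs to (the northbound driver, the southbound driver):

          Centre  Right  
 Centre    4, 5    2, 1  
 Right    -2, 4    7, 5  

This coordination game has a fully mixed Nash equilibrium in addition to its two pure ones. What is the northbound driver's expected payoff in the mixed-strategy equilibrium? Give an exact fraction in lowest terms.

32/11

The southbound driver mixes with probability q on Centre, chosen so the northbound driver is indifferent: 4q + 2(1−q) = (-2)q + 7(1−q) gives q = 5/11.
The northbound driver's expected payoff (from either row, since indifferent) is 4·5/11 + 2·6/11 = 32/11.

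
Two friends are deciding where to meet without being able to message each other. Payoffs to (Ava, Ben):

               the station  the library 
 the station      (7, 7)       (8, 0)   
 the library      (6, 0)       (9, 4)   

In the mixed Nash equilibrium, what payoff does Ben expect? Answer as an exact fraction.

Ava mixes with probability p on the station, chosen so Ben is indifferent: 7p + 0(1−p) = 0p + 4(1−p) gives p = 4/11.
Ben's expected payoff is 7·4/11 + 0·7/11 = 28/11.

28/11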